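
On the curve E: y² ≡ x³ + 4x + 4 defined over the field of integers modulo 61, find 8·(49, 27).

Write P = (49, 27).
Double-and-add on 8 = (1000)₂. Start with P = (49, 27) for the leading 1-bit.
double: tangent at (49, 27): λ = (3·49² + 4)/(2·27) ≡ 9/54. 54⁻¹ ≡ 26 (mod 61), so λ ≡ 9·26 ≡ 51.
  x = λ² - 49 - 49 = 2601 - 98 ≡ 2; y = λ·(49 - 2) - 27 ≡ 52. → (2, 52)
double: tangent at (2, 52): λ = (3·2² + 4)/(2·52) ≡ 16/43. 43⁻¹ ≡ 44 (mod 61), so λ ≡ 16·44 ≡ 33.
  x = λ² - 2 - 2 = 1089 - 4 ≡ 48; y = λ·(2 - 48) - 52 ≡ 16. → (48, 16)
double: tangent at (48, 16): λ = (3·48² + 4)/(2·16) ≡ 23/32. 32⁻¹ ≡ 21 (mod 61), so λ ≡ 23·21 ≡ 56.
  x = λ² - 48 - 48 = 3136 - 96 ≡ 51; y = λ·(48 - 51) - 16 ≡ 60. → (51, 60)

(51, 60)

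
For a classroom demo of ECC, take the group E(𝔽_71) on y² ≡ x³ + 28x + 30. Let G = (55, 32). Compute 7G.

(30, 31)

Repeated addition: build up to 7G.
2G: tangent at (55, 32): λ = (3·55² + 28)/(2·32) ≡ 15/64. 64⁻¹ ≡ 10 (mod 71), so λ ≡ 15·10 ≡ 8.
  x = λ² - 55 - 55 = 64 - 110 ≡ 25; y = λ·(55 - 25) - 32 ≡ 66. → (25, 66)
3G: (25, 66) + (55, 32). λ = (32 - 66)/(55 - 25) ≡ 37/30 mod 71. 30⁻¹ ≡ 45 (mod 71), so λ ≡ 32.
  x = λ² - 25 - 55 = 1024 - 80 ≡ 21; y = λ·(25 - 21) - 66 ≡ 62. → (21, 62)
4G: (21, 62) + (55, 32). λ = (32 - 62)/(55 - 21) ≡ 41/34 mod 71. 34⁻¹ ≡ 23 (mod 71) since 34·23 = 782 ≡ 1, so λ ≡ 20.
  x = λ² - 21 - 55 = 400 - 76 ≡ 40; y = λ·(21 - 40) - 62 ≡ 55. → (40, 55)
5G: (40, 55) + (55, 32). λ = (32 - 55)/(55 - 40) ≡ 48/15 mod 71. 15⁻¹ ≡ 19 (mod 71), so λ ≡ 60.
  x = λ² - 40 - 55 = 3600 - 95 ≡ 26; y = λ·(40 - 26) - 55 ≡ 4. → (26, 4)
6G: (26, 4) + (55, 32). λ = (32 - 4)/(55 - 26) ≡ 28/29 mod 71. 29⁻¹ ≡ 49 (mod 71) since 29·49 = 1421 ≡ 1, so λ ≡ 23.
  x = λ² - 26 - 55 = 529 - 81 ≡ 22; y = λ·(26 - 22) - 4 ≡ 17. → (22, 17)
7G: (22, 17) + (55, 32). λ = (32 - 17)/(55 - 22) ≡ 15/33 mod 71. 33⁻¹ ≡ 28 (mod 71), so λ ≡ 65.
  x = λ² - 22 - 55 = 4225 - 77 ≡ 30; y = λ·(22 - 30) - 17 ≡ 31. → (30, 31)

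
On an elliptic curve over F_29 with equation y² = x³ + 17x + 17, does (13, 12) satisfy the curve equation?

yes

y² = 12² ≡ 28; x³ + 17x + 17 = 2435 ≡ 28 (mod 29). 28 = 28.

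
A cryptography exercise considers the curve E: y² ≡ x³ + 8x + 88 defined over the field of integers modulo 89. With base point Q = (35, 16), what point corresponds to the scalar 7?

Double-and-add on 7 = (111)₂. Start with Q = (35, 16) for the leading 1-bit.
double: tangent at (35, 16): λ = (3·35² + 8)/(2·16) ≡ 34/32. 32⁻¹ ≡ 64 (mod 89) since 32·64 = 2048 ≡ 1, so λ ≡ 34·64 ≡ 40.
  x = λ² - 35 - 35 = 1600 - 70 ≡ 17; y = λ·(35 - 17) - 16 ≡ 81. → (17, 81)
add Q: (17, 81) + (35, 16). λ = (16 - 81)/(35 - 17) ≡ 24/18 mod 89. 18⁻¹ ≡ 5 (mod 89), so λ ≡ 31.
  x = λ² - 17 - 35 = 961 - 52 ≡ 19; y = λ·(17 - 19) - 81 ≡ 35. → (19, 35)
double: tangent at (19, 35): λ = (3·19² + 8)/(2·35) ≡ 23/70. 70⁻¹ ≡ 14 (mod 89) since 70·14 = 980 ≡ 1, so λ ≡ 23·14 ≡ 55.
  x = λ² - 19 - 19 = 3025 - 38 ≡ 50; y = λ·(19 - 50) - 35 ≡ 40. → (50, 40)
add Q: (50, 40) + (35, 16). λ = (16 - 40)/(35 - 50) ≡ 65/74 mod 89. 74⁻¹ ≡ 83 (mod 89), so λ ≡ 55.
  x = λ² - 50 - 35 = 3025 - 85 ≡ 3; y = λ·(50 - 3) - 40 ≡ 53. → (3, 53)

(3, 53)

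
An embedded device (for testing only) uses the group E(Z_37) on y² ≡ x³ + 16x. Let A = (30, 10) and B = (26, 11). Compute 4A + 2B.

First 4A:
Repeated addition: build up to 4A.
2A: tangent at (30, 10): λ = (3·30² + 16)/(2·10) ≡ 15/20. 20⁻¹ ≡ 13 (mod 37) since 20·13 = 260 ≡ 1, so λ ≡ 15·13 ≡ 10.
  x = λ² - 30 - 30 = 100 - 60 ≡ 3; y = λ·(30 - 3) - 10 ≡ 1. → (3, 1)
3A: (3, 1) + (30, 10). λ = (10 - 1)/(30 - 3) ≡ 9/27 mod 37. 27⁻¹ ≡ 11 (mod 37) since 27·11 = 297 ≡ 1, so λ ≡ 25.
  x = λ² - 3 - 30 = 625 - 33 ≡ 0; y = λ·(3 - 0) - 1 ≡ 0. → (0, 0)
4A: (0, 0) + (30, 10). λ = (10 - 0)/(30 - 0) ≡ 10/30 mod 37. 30⁻¹ ≡ 21 (mod 37), so λ ≡ 25.
  x = λ² - 0 - 30 = 625 - 30 ≡ 3; y = λ·(0 - 3) - 0 ≡ 36. → (3, 36)
4A = (3, 36).
Next 2B:
Repeated addition: build up to 2B.
2B: tangent at (26, 11): λ = (3·26² + 16)/(2·11) ≡ 9/22. 22⁻¹ ≡ 32 (mod 37) since 22·32 = 704 ≡ 1, so λ ≡ 9·32 ≡ 29.
  x = λ² - 26 - 26 = 841 - 52 ≡ 12; y = λ·(26 - 12) - 11 ≡ 25. → (12, 25)
2B = (12, 25).
Finally 4A + 2B:
(3, 36) + (12, 25). λ = (25 - 36)/(12 - 3) ≡ 26/9 mod 37. 9⁻¹ ≡ 33 (mod 37), so λ ≡ 7.
  x = λ² - 3 - 12 = 49 - 15 ≡ 34; y = λ·(3 - 34) - 36 ≡ 6. → (34, 6)

(34, 6)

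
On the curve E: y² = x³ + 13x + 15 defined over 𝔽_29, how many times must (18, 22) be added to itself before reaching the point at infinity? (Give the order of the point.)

8

2P: tangent at (18, 22): λ = (3·18² + 13)/(2·22) ≡ 28/15. 15⁻¹ ≡ 2 (mod 29), so λ ≡ 28·2 ≡ 27.
  x = λ² - 18 - 18 = 729 - 36 ≡ 26; y = λ·(18 - 26) - 22 ≡ 23. → (26, 23)
3P: (26, 23) + (18, 22). λ = (22 - 23)/(18 - 26) ≡ 28/21 mod 29. 21⁻¹ ≡ 18 (mod 29) since 21·18 = 378 ≡ 1, so λ ≡ 11.
  x = λ² - 26 - 18 = 121 - 44 ≡ 19; y = λ·(26 - 19) - 23 ≡ 25. → (19, 25)
4P: (19, 25) + (18, 22). λ = (22 - 25)/(18 - 19) ≡ 26/28 mod 29. 28⁻¹ ≡ 28 (mod 29) since 28·28 = 784 ≡ 1, so λ ≡ 3.
  x = λ² - 19 - 18 = 9 - 37 ≡ 1; y = λ·(19 - 1) - 25 ≡ 0. → (1, 0)
5P: (1, 0) + (18, 22). λ = (22 - 0)/(18 - 1) ≡ 22/17 mod 29. 17⁻¹ ≡ 12 (mod 29), so λ ≡ 3.
  x = λ² - 1 - 18 = 9 - 19 ≡ 19; y = λ·(1 - 19) - 0 ≡ 4. → (19, 4)
6P: (19, 4) + (18, 22). λ = (22 - 4)/(18 - 19) ≡ 18/28 mod 29. 28⁻¹ ≡ 28 (mod 29), so λ ≡ 11.
  x = λ² - 19 - 18 = 121 - 37 ≡ 26; y = λ·(19 - 26) - 4 ≡ 6. → (26, 6)
7P: (26, 6) + (18, 22). λ = (22 - 6)/(18 - 26) ≡ 16/21 mod 29. 21⁻¹ ≡ 18 (mod 29), so λ ≡ 27.
  x = λ² - 26 - 18 = 729 - 44 ≡ 18; y = λ·(26 - 18) - 6 ≡ 7. → (18, 7)
8P: (18, 7) + (18, 22): same x and y₁ ≡ -y₂, so the sum is the point at infinity.
8P = the point at infinity, so the order is 8.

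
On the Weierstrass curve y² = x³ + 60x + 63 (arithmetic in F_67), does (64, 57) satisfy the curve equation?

no

y² = 57² ≡ 33; x³ + 60x + 63 = 266047 ≡ 57 (mod 67). 33 ≠ 57.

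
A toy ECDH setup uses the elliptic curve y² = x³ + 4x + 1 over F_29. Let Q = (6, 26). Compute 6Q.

(19, 18)

Double-and-add on 6 = (110)₂. Start with Q = (6, 26) for the leading 1-bit.
double: tangent at (6, 26): λ = (3·6² + 4)/(2·26) ≡ 25/23. 23⁻¹ ≡ 24 (mod 29) since 23·24 = 552 ≡ 1, so λ ≡ 25·24 ≡ 20.
  x = λ² - 6 - 6 = 400 - 12 ≡ 11; y = λ·(6 - 11) - 26 ≡ 19. → (11, 19)
add Q: (11, 19) + (6, 26). λ = (26 - 19)/(6 - 11) ≡ 7/24 mod 29. 24⁻¹ ≡ 23 (mod 29) since 24·23 = 552 ≡ 1, so λ ≡ 16.
  x = λ² - 11 - 6 = 256 - 17 ≡ 7; y = λ·(11 - 7) - 19 ≡ 16. → (7, 16)
double: tangent at (7, 16): λ = (3·7² + 4)/(2·16) ≡ 6/3. 3⁻¹ ≡ 10 (mod 29), so λ ≡ 6·10 ≡ 2.
  x = λ² - 7 - 7 = 4 - 14 ≡ 19; y = λ·(7 - 19) - 16 ≡ 18. → (19, 18)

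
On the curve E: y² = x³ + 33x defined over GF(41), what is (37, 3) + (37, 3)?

(16, 14)

tangent at (37, 3): λ = (3·37² + 33)/(2·3) ≡ 40/6. 6⁻¹ ≡ 7 (mod 41) since 6·7 = 42 ≡ 1, so λ ≡ 40·7 ≡ 34.
  x = λ² - 37 - 37 = 1156 - 74 ≡ 16; y = λ·(37 - 16) - 3 ≡ 14. → (16, 14)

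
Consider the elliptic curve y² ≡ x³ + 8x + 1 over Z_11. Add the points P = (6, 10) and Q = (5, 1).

(4, 8)

(6, 10) + (5, 1). λ = (1 - 10)/(5 - 6) ≡ 2/10 mod 11. 10⁻¹ ≡ 10 (mod 11) since 10·10 = 100 ≡ 1, so λ ≡ 9.
  x = λ² - 6 - 5 = 81 - 11 ≡ 4; y = λ·(6 - 4) - 10 ≡ 8. → (4, 8)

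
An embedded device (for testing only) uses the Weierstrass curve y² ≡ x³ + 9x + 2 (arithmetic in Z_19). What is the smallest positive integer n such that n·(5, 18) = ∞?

2P: tangent at (5, 18): λ = (3·5² + 9)/(2·18) ≡ 8/17. 17⁻¹ ≡ 9 (mod 19), so λ ≡ 8·9 ≡ 15.
  x = λ² - 5 - 5 = 225 - 10 ≡ 6; y = λ·(5 - 6) - 18 ≡ 5. → (6, 5)
3P: (6, 5) + (5, 18). λ = (18 - 5)/(5 - 6) ≡ 13/18 mod 19. 18⁻¹ ≡ 18 (mod 19), so λ ≡ 6.
  x = λ² - 6 - 5 = 36 - 11 ≡ 6; y = λ·(6 - 6) - 5 ≡ 14. → (6, 14)
4P: (6, 14) + (5, 18). λ = (18 - 14)/(5 - 6) ≡ 4/18 mod 19. 18⁻¹ ≡ 18 (mod 19), so λ ≡ 15.
  x = λ² - 6 - 5 = 225 - 11 ≡ 5; y = λ·(6 - 5) - 14 ≡ 1. → (5, 1)
5P: (5, 1) + (5, 18): same x and y₁ ≡ -y₂, so the sum is ∞.
5P = ∞, so the order is 5.

5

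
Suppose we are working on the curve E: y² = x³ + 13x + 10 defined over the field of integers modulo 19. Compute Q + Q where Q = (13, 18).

tangent at (13, 18): λ = (3·13² + 13)/(2·18) ≡ 7/17. 17⁻¹ ≡ 9 (mod 19) since 17·9 = 153 ≡ 1, so λ ≡ 7·9 ≡ 6.
  x = λ² - 13 - 13 = 36 - 26 ≡ 10; y = λ·(13 - 10) - 18 ≡ 0. → (10, 0)

(10, 0)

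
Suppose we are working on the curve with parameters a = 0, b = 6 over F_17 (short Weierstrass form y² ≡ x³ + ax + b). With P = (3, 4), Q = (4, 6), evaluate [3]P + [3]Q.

(3, 4)

First 3P:
Repeated addition: build up to 3P.
2P: tangent at (3, 4): λ = (3·3² + 0)/(2·4) ≡ 10/8. 8⁻¹ ≡ 15 (mod 17), so λ ≡ 10·15 ≡ 14.
  x = λ² - 3 - 3 = 196 - 6 ≡ 3; y = λ·(3 - 3) - 4 ≡ 13. → (3, 13)
3P: (3, 13) + (3, 4): same x and y₁ ≡ -y₂, so the sum is the point at infinity.
3P = the point at infinity.
Next 3Q:
Repeated addition: build up to 3Q.
2Q: tangent at (4, 6): λ = (3·4² + 0)/(2·6) ≡ 14/12. 12⁻¹ ≡ 10 (mod 17), so λ ≡ 14·10 ≡ 4.
  x = λ² - 4 - 4 = 16 - 8 ≡ 8; y = λ·(4 - 8) - 6 ≡ 12. → (8, 12)
3Q: (8, 12) + (4, 6). λ = (6 - 12)/(4 - 8) ≡ 11/13 mod 17. 13⁻¹ ≡ 4 (mod 17) since 13·4 = 52 ≡ 1, so λ ≡ 10.
  x = λ² - 8 - 4 = 100 - 12 ≡ 3; y = λ·(8 - 3) - 12 ≡ 4. → (3, 4)
3Q = (3, 4).
Finally 3P + 3Q:
the point at infinity + (3, 4) = (3, 4) (identity).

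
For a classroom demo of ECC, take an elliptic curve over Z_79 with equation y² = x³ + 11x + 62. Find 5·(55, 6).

(46, 55)

Write G = (55, 6).
Repeated addition: build up to 5G.
2G: tangent at (55, 6): λ = (3·55² + 11)/(2·6) ≡ 1/12. 12⁻¹ ≡ 33 (mod 79), so λ ≡ 1·33 ≡ 33.
  x = λ² - 55 - 55 = 1089 - 110 ≡ 31; y = λ·(55 - 31) - 6 ≡ 75. → (31, 75)
3G: (31, 75) + (55, 6). λ = (6 - 75)/(55 - 31) ≡ 10/24 mod 79. 24⁻¹ ≡ 56 (mod 79), so λ ≡ 7.
  x = λ² - 31 - 55 = 49 - 86 ≡ 42; y = λ·(31 - 42) - 75 ≡ 6. → (42, 6)
4G: (42, 6) + (55, 6). λ = (6 - 6)/(55 - 42) ≡ 0/13 mod 79. 13⁻¹ ≡ 73 (mod 79), so λ ≡ 0.
  x = λ² - 42 - 55 = 0 - 97 ≡ 61; y = λ·(42 - 61) - 6 ≡ 73. → (61, 73)
5G: (61, 73) + (55, 6). λ = (6 - 73)/(55 - 61) ≡ 12/73 mod 79. 73⁻¹ ≡ 13 (mod 79), so λ ≡ 77.
  x = λ² - 61 - 55 = 5929 - 116 ≡ 46; y = λ·(61 - 46) - 73 ≡ 55. → (46, 55)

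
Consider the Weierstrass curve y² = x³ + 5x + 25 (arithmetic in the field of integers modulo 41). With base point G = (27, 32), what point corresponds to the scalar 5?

Repeated addition: build up to 5G.
2G: tangent at (27, 32): λ = (3·27² + 5)/(2·32) ≡ 19/23. 23⁻¹ ≡ 25 (mod 41), so λ ≡ 19·25 ≡ 24.
  x = λ² - 27 - 27 = 576 - 54 ≡ 30; y = λ·(27 - 30) - 32 ≡ 19. → (30, 19)
3G: (30, 19) + (27, 32). λ = (32 - 19)/(27 - 30) ≡ 13/38 mod 41. 38⁻¹ ≡ 27 (mod 41) since 38·27 = 1026 ≡ 1, so λ ≡ 23.
  x = λ² - 30 - 27 = 529 - 57 ≡ 21; y = λ·(30 - 21) - 19 ≡ 24. → (21, 24)
4G: (21, 24) + (27, 32). λ = (32 - 24)/(27 - 21) ≡ 8/6 mod 41. 6⁻¹ ≡ 7 (mod 41), so λ ≡ 15.
  x = λ² - 21 - 27 = 225 - 48 ≡ 13; y = λ·(21 - 13) - 24 ≡ 14. → (13, 14)
5G: (13, 14) + (27, 32). λ = (32 - 14)/(27 - 13) ≡ 18/14 mod 41. 14⁻¹ ≡ 3 (mod 41) since 14·3 = 42 ≡ 1, so λ ≡ 13.
  x = λ² - 13 - 27 = 169 - 40 ≡ 6; y = λ·(13 - 6) - 14 ≡ 36. → (6, 36)

(6, 36)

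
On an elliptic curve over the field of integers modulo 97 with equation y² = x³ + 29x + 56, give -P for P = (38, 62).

(38, 35)

-(38, 62) = (38, -62 mod 97) = (38, 35).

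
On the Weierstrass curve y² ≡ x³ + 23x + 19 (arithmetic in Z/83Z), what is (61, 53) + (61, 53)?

(61, 30)

tangent at (61, 53): λ = (3·61² + 23)/(2·53) ≡ 64/23. 23⁻¹ ≡ 65 (mod 83), so λ ≡ 64·65 ≡ 10.
  x = λ² - 61 - 61 = 100 - 122 ≡ 61; y = λ·(61 - 61) - 53 ≡ 30. → (61, 30)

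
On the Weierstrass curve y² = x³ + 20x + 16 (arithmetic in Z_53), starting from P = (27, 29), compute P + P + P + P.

(34, 12)

Repeated addition: build up to 4P.
2P: tangent at (27, 29): λ = (3·27² + 20)/(2·29) ≡ 34/5. 5⁻¹ ≡ 32 (mod 53) since 5·32 = 160 ≡ 1, so λ ≡ 34·32 ≡ 28.
  x = λ² - 27 - 27 = 784 - 54 ≡ 41; y = λ·(27 - 41) - 29 ≡ 3. → (41, 3)
3P: (41, 3) + (27, 29). λ = (29 - 3)/(27 - 41) ≡ 26/39 mod 53. 39⁻¹ ≡ 34 (mod 53) since 39·34 = 1326 ≡ 1, so λ ≡ 36.
  x = λ² - 41 - 27 = 1296 - 68 ≡ 9; y = λ·(41 - 9) - 3 ≡ 36. → (9, 36)
4P: (9, 36) + (27, 29). λ = (29 - 36)/(27 - 9) ≡ 46/18 mod 53. 18⁻¹ ≡ 3 (mod 53) since 18·3 = 54 ≡ 1, so λ ≡ 32.
  x = λ² - 9 - 27 = 1024 - 36 ≡ 34; y = λ·(9 - 34) - 36 ≡ 12. → (34, 12)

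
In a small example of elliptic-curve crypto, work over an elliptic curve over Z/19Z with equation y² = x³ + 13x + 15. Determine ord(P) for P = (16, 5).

8

2P: tangent at (16, 5): λ = (3·16² + 13)/(2·5) ≡ 2/10. 10⁻¹ ≡ 2 (mod 19), so λ ≡ 2·2 ≡ 4.
  x = λ² - 16 - 16 = 16 - 32 ≡ 3; y = λ·(16 - 3) - 5 ≡ 9. → (3, 9)
3P: (3, 9) + (16, 5). λ = (5 - 9)/(16 - 3) ≡ 15/13 mod 19. 13⁻¹ ≡ 3 (mod 19), so λ ≡ 7.
  x = λ² - 3 - 16 = 49 - 19 ≡ 11; y = λ·(3 - 11) - 9 ≡ 11. → (11, 11)
4P: (11, 11) + (16, 5). λ = (5 - 11)/(16 - 11) ≡ 13/5 mod 19. 5⁻¹ ≡ 4 (mod 19), so λ ≡ 14.
  x = λ² - 11 - 16 = 196 - 27 ≡ 17; y = λ·(11 - 17) - 11 ≡ 0. → (17, 0)
5P: (17, 0) + (16, 5). λ = (5 - 0)/(16 - 17) ≡ 5/18 mod 19. 18⁻¹ ≡ 18 (mod 19), so λ ≡ 14.
  x = λ² - 17 - 16 = 196 - 33 ≡ 11; y = λ·(17 - 11) - 0 ≡ 8. → (11, 8)
6P: (11, 8) + (16, 5). λ = (5 - 8)/(16 - 11) ≡ 16/5 mod 19. 5⁻¹ ≡ 4 (mod 19) since 5·4 = 20 ≡ 1, so λ ≡ 7.
  x = λ² - 11 - 16 = 49 - 27 ≡ 3; y = λ·(11 - 3) - 8 ≡ 10. → (3, 10)
7P: (3, 10) + (16, 5). λ = (5 - 10)/(16 - 3) ≡ 14/13 mod 19. 13⁻¹ ≡ 3 (mod 19), so λ ≡ 4.
  x = λ² - 3 - 16 = 16 - 19 ≡ 16; y = λ·(3 - 16) - 10 ≡ 14. → (16, 14)
8P: (16, 14) + (16, 5): same x and y₁ ≡ -y₂, so the sum is 𝒪.
8P = 𝒪, so the order is 8.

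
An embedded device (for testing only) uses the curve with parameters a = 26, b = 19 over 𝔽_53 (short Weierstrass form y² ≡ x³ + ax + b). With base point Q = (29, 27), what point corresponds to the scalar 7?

(27, 30)

Repeated addition: build up to 7Q.
2Q: tangent at (29, 27): λ = (3·29² + 26)/(2·27) ≡ 5/1. 1⁻¹ ≡ 1 (mod 53) since 1·1 = 1 ≡ 1, so λ ≡ 5·1 ≡ 5.
  x = λ² - 29 - 29 = 25 - 58 ≡ 20; y = λ·(29 - 20) - 27 ≡ 18. → (20, 18)
3Q: (20, 18) + (29, 27). λ = (27 - 18)/(29 - 20) ≡ 9/9 mod 53. 9⁻¹ ≡ 6 (mod 53) since 9·6 = 54 ≡ 1, so λ ≡ 1.
  x = λ² - 20 - 29 = 1 - 49 ≡ 5; y = λ·(20 - 5) - 18 ≡ 50. → (5, 50)
4Q: (5, 50) + (29, 27). λ = (27 - 50)/(29 - 5) ≡ 30/24 mod 53. 24⁻¹ ≡ 42 (mod 53) since 24·42 = 1008 ≡ 1, so λ ≡ 41.
  x = λ² - 5 - 29 = 1681 - 34 ≡ 4; y = λ·(5 - 4) - 50 ≡ 44. → (4, 44)
5Q: (4, 44) + (29, 27). λ = (27 - 44)/(29 - 4) ≡ 36/25 mod 53. 25⁻¹ ≡ 17 (mod 53) since 25·17 = 425 ≡ 1, so λ ≡ 29.
  x = λ² - 4 - 29 = 841 - 33 ≡ 13; y = λ·(4 - 13) - 44 ≡ 13. → (13, 13)
6Q: (13, 13) + (29, 27). λ = (27 - 13)/(29 - 13) ≡ 14/16 mod 53. 16⁻¹ ≡ 10 (mod 53), so λ ≡ 34.
  x = λ² - 13 - 29 = 1156 - 42 ≡ 1; y = λ·(13 - 1) - 13 ≡ 24. → (1, 24)
7Q: (1, 24) + (29, 27). λ = (27 - 24)/(29 - 1) ≡ 3/28 mod 53. 28⁻¹ ≡ 36 (mod 53) since 28·36 = 1008 ≡ 1, so λ ≡ 2.
  x = λ² - 1 - 29 = 4 - 30 ≡ 27; y = λ·(1 - 27) - 24 ≡ 30. → (27, 30)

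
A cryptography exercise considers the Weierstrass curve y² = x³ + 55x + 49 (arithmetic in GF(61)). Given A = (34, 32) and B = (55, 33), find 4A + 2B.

First 4A:
Repeated addition: build up to 4A.
2A: tangent at (34, 32): λ = (3·34² + 55)/(2·32) ≡ 46/3. 3⁻¹ ≡ 41 (mod 61), so λ ≡ 46·41 ≡ 56.
  x = λ² - 34 - 34 = 3136 - 68 ≡ 18; y = λ·(34 - 18) - 32 ≡ 10. → (18, 10)
3A: (18, 10) + (34, 32). λ = (32 - 10)/(34 - 18) ≡ 22/16 mod 61. 16⁻¹ ≡ 42 (mod 61), so λ ≡ 9.
  x = λ² - 18 - 34 = 81 - 52 ≡ 29; y = λ·(18 - 29) - 10 ≡ 13. → (29, 13)
4A: (29, 13) + (34, 32). λ = (32 - 13)/(34 - 29) ≡ 19/5 mod 61. 5⁻¹ ≡ 49 (mod 61) since 5·49 = 245 ≡ 1, so λ ≡ 16.
  x = λ² - 29 - 34 = 256 - 63 ≡ 10; y = λ·(29 - 10) - 13 ≡ 47. → (10, 47)
4A = (10, 47).
Next 2B:
Repeated addition: build up to 2B.
2B: tangent at (55, 33): λ = (3·55² + 55)/(2·33) ≡ 41/5. 5⁻¹ ≡ 49 (mod 61), so λ ≡ 41·49 ≡ 57.
  x = λ² - 55 - 55 = 3249 - 110 ≡ 28; y = λ·(55 - 28) - 33 ≡ 42. → (28, 42)
2B = (28, 42).
Finally 4A + 2B:
(10, 47) + (28, 42). λ = (42 - 47)/(28 - 10) ≡ 56/18 mod 61. 18⁻¹ ≡ 17 (mod 61), so λ ≡ 37.
  x = λ² - 10 - 28 = 1369 - 38 ≡ 50; y = λ·(10 - 50) - 47 ≡ 59. → (50, 59)

(50, 59)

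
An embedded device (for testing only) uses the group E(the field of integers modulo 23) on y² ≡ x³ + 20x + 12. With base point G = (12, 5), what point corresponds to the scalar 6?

(16, 14)

Repeated addition: build up to 6G.
2G: tangent at (12, 5): λ = (3·12² + 20)/(2·5) ≡ 15/10. 10⁻¹ ≡ 7 (mod 23), so λ ≡ 15·7 ≡ 13.
  x = λ² - 12 - 12 = 169 - 24 ≡ 7; y = λ·(12 - 7) - 5 ≡ 14. → (7, 14)
3G: (7, 14) + (12, 5). λ = (5 - 14)/(12 - 7) ≡ 14/5 mod 23. 5⁻¹ ≡ 14 (mod 23), so λ ≡ 12.
  x = λ² - 7 - 12 = 144 - 19 ≡ 10; y = λ·(7 - 10) - 14 ≡ 19. → (10, 19)
4G: (10, 19) + (12, 5). λ = (5 - 19)/(12 - 10) ≡ 9/2 mod 23. 2⁻¹ ≡ 12 (mod 23) since 2·12 = 24 ≡ 1, so λ ≡ 16.
  x = λ² - 10 - 12 = 256 - 22 ≡ 4; y = λ·(10 - 4) - 19 ≡ 8. → (4, 8)
5G: (4, 8) + (12, 5). λ = (5 - 8)/(12 - 4) ≡ 20/8 mod 23. 8⁻¹ ≡ 3 (mod 23) since 8·3 = 24 ≡ 1, so λ ≡ 14.
  x = λ² - 4 - 12 = 196 - 16 ≡ 19; y = λ·(4 - 19) - 8 ≡ 12. → (19, 12)
6G: (19, 12) + (12, 5). λ = (5 - 12)/(12 - 19) ≡ 16/16 mod 23. 16⁻¹ ≡ 13 (mod 23), so λ ≡ 1.
  x = λ² - 19 - 12 = 1 - 31 ≡ 16; y = λ·(19 - 16) - 12 ≡ 14. → (16, 14)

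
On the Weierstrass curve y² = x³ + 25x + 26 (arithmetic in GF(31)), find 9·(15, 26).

Write P = (15, 26).
Double-and-add on 9 = (1001)₂. Start with P = (15, 26) for the leading 1-bit.
double: tangent at (15, 26): λ = (3·15² + 25)/(2·26) ≡ 18/21. 21⁻¹ ≡ 3 (mod 31), so λ ≡ 18·3 ≡ 23.
  x = λ² - 15 - 15 = 529 - 30 ≡ 3; y = λ·(15 - 3) - 26 ≡ 2. → (3, 2)
double: tangent at (3, 2): λ = (3·3² + 25)/(2·2) ≡ 21/4. 4⁻¹ ≡ 8 (mod 31) since 4·8 = 32 ≡ 1, so λ ≡ 21·8 ≡ 13.
  x = λ² - 3 - 3 = 169 - 6 ≡ 8; y = λ·(3 - 8) - 2 ≡ 26. → (8, 26)
double: tangent at (8, 26): λ = (3·8² + 25)/(2·26) ≡ 0/21. 21⁻¹ ≡ 3 (mod 31) since 21·3 = 63 ≡ 1, so λ ≡ 0·3 ≡ 0.
  x = λ² - 8 - 8 = 0 - 16 ≡ 15; y = λ·(8 - 15) - 26 ≡ 5. → (15, 5)
add P: (15, 5) + (15, 26): same x and y₁ ≡ -y₂, so the sum is 𝒪.

O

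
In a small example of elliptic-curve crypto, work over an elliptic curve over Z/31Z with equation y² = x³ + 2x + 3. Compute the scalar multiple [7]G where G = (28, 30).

(12, 22)

Double-and-add on 7 = (111)₂. Start with G = (28, 30) for the leading 1-bit.
double: tangent at (28, 30): λ = (3·28² + 2)/(2·30) ≡ 29/29. 29⁻¹ ≡ 15 (mod 31) since 29·15 = 435 ≡ 1, so λ ≡ 29·15 ≡ 1.
  x = λ² - 28 - 28 = 1 - 56 ≡ 7; y = λ·(28 - 7) - 30 ≡ 22. → (7, 22)
add G: (7, 22) + (28, 30). λ = (30 - 22)/(28 - 7) ≡ 8/21 mod 31. 21⁻¹ ≡ 3 (mod 31) since 21·3 = 63 ≡ 1, so λ ≡ 24.
  x = λ² - 7 - 28 = 576 - 35 ≡ 14; y = λ·(7 - 14) - 22 ≡ 27. → (14, 27)
double: tangent at (14, 27): λ = (3·14² + 2)/(2·27) ≡ 1/23. 23⁻¹ ≡ 27 (mod 31), so λ ≡ 1·27 ≡ 27.
  x = λ² - 14 - 14 = 729 - 28 ≡ 19; y = λ·(14 - 19) - 27 ≡ 24. → (19, 24)
add G: (19, 24) + (28, 30). λ = (30 - 24)/(28 - 19) ≡ 6/9 mod 31. 9⁻¹ ≡ 7 (mod 31) since 9·7 = 63 ≡ 1, so λ ≡ 11.
  x = λ² - 19 - 28 = 121 - 47 ≡ 12; y = λ·(19 - 12) - 24 ≡ 22. → (12, 22)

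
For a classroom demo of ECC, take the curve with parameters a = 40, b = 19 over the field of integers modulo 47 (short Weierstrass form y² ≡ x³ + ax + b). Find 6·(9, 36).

Write P = (9, 36).
Repeated addition: build up to 6P.
2P: tangent at (9, 36): λ = (3·9² + 40)/(2·36) ≡ 1/25. 25⁻¹ ≡ 32 (mod 47), so λ ≡ 1·32 ≡ 32.
  x = λ² - 9 - 9 = 1024 - 18 ≡ 19; y = λ·(9 - 19) - 36 ≡ 20. → (19, 20)
3P: (19, 20) + (9, 36). λ = (36 - 20)/(9 - 19) ≡ 16/37 mod 47. 37⁻¹ ≡ 14 (mod 47) since 37·14 = 518 ≡ 1, so λ ≡ 36.
  x = λ² - 19 - 9 = 1296 - 28 ≡ 46; y = λ·(19 - 46) - 20 ≡ 42. → (46, 42)
4P: (46, 42) + (9, 36). λ = (36 - 42)/(9 - 46) ≡ 41/10 mod 47. 10⁻¹ ≡ 33 (mod 47), so λ ≡ 37.
  x = λ² - 46 - 9 = 1369 - 55 ≡ 45; y = λ·(46 - 45) - 42 ≡ 42. → (45, 42)
5P: (45, 42) + (9, 36). λ = (36 - 42)/(9 - 45) ≡ 41/11 mod 47. 11⁻¹ ≡ 30 (mod 47) since 11·30 = 330 ≡ 1, so λ ≡ 8.
  x = λ² - 45 - 9 = 64 - 54 ≡ 10; y = λ·(45 - 10) - 42 ≡ 3. → (10, 3)
6P: (10, 3) + (9, 36). λ = (36 - 3)/(9 - 10) ≡ 33/46 mod 47. 46⁻¹ ≡ 46 (mod 47), so λ ≡ 14.
  x = λ² - 10 - 9 = 196 - 19 ≡ 36; y = λ·(10 - 36) - 3 ≡ 9. → (36, 9)

(36, 9)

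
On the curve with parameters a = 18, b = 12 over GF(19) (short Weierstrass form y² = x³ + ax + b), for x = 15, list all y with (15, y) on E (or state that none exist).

x³ + 18x + 12 = 3657 ≡ 9 (mod 19).
Square roots of 9 mod 19: 3 and 16 (since 3² = 9 ≡ 9).

3, 16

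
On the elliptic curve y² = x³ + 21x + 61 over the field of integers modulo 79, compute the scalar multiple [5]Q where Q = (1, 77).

Repeated addition: build up to 5Q.
2Q: tangent at (1, 77): λ = (3·1² + 21)/(2·77) ≡ 24/75. 75⁻¹ ≡ 59 (mod 79), so λ ≡ 24·59 ≡ 73.
  x = λ² - 1 - 1 = 5329 - 2 ≡ 34; y = λ·(1 - 34) - 77 ≡ 42. → (34, 42)
3Q: (34, 42) + (1, 77). λ = (77 - 42)/(1 - 34) ≡ 35/46 mod 79. 46⁻¹ ≡ 67 (mod 79) since 46·67 = 3082 ≡ 1, so λ ≡ 54.
  x = λ² - 34 - 1 = 2916 - 35 ≡ 37; y = λ·(34 - 37) - 42 ≡ 33. → (37, 33)
4Q: (37, 33) + (1, 77). λ = (77 - 33)/(1 - 37) ≡ 44/43 mod 79. 43⁻¹ ≡ 68 (mod 79), so λ ≡ 69.
  x = λ² - 37 - 1 = 4761 - 38 ≡ 62; y = λ·(37 - 62) - 33 ≡ 59. → (62, 59)
5Q: (62, 59) + (1, 77). λ = (77 - 59)/(1 - 62) ≡ 18/18 mod 79. 18⁻¹ ≡ 22 (mod 79), so λ ≡ 1.
  x = λ² - 62 - 1 = 1 - 63 ≡ 17; y = λ·(62 - 17) - 59 ≡ 65. → (17, 65)

(17, 65)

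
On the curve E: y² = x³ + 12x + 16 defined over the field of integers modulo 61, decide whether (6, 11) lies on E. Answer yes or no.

yes

y² = 11² ≡ 60; x³ + 12x + 16 = 304 ≡ 60 (mod 61). 60 = 60.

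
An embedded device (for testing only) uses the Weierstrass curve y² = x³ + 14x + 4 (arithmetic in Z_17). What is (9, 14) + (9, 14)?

(1, 6)

tangent at (9, 14): λ = (3·9² + 14)/(2·14) ≡ 2/11. 11⁻¹ ≡ 14 (mod 17), so λ ≡ 2·14 ≡ 11.
  x = λ² - 9 - 9 = 121 - 18 ≡ 1; y = λ·(9 - 1) - 14 ≡ 6. → (1, 6)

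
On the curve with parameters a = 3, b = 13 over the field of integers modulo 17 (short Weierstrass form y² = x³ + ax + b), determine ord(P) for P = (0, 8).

10

2P: tangent at (0, 8): λ = (3·0² + 3)/(2·8) ≡ 3/16. 16⁻¹ ≡ 16 (mod 17) since 16·16 = 256 ≡ 1, so λ ≡ 3·16 ≡ 14.
  x = λ² - 0 - 0 = 196 - 0 ≡ 9; y = λ·(0 - 9) - 8 ≡ 2. → (9, 2)
3P: (9, 2) + (0, 8). λ = (8 - 2)/(0 - 9) ≡ 6/8 mod 17. 8⁻¹ ≡ 15 (mod 17) since 8·15 = 120 ≡ 1, so λ ≡ 5.
  x = λ² - 9 - 0 = 25 - 9 ≡ 16; y = λ·(9 - 16) - 2 ≡ 14. → (16, 14)
4P: (16, 14) + (0, 8). λ = (8 - 14)/(0 - 16) ≡ 11/1 mod 17. 1⁻¹ ≡ 1 (mod 17) since 1·1 = 1 ≡ 1, so λ ≡ 11.
  x = λ² - 16 - 0 = 121 - 16 ≡ 3; y = λ·(16 - 3) - 14 ≡ 10. → (3, 10)
5P: (3, 10) + (0, 8). λ = (8 - 10)/(0 - 3) ≡ 15/14 mod 17. 14⁻¹ ≡ 11 (mod 17), so λ ≡ 12.
  x = λ² - 3 - 0 = 144 - 3 ≡ 5; y = λ·(3 - 5) - 10 ≡ 0. → (5, 0)
6P: (5, 0) + (0, 8). λ = (8 - 0)/(0 - 5) ≡ 8/12 mod 17. 12⁻¹ ≡ 10 (mod 17) since 12·10 = 120 ≡ 1, so λ ≡ 12.
  x = λ² - 5 - 0 = 144 - 5 ≡ 3; y = λ·(5 - 3) - 0 ≡ 7. → (3, 7)
7P: (3, 7) + (0, 8). λ = (8 - 7)/(0 - 3) ≡ 1/14 mod 17. 14⁻¹ ≡ 11 (mod 17) since 14·11 = 154 ≡ 1, so λ ≡ 11.
  x = λ² - 3 - 0 = 121 - 3 ≡ 16; y = λ·(3 - 16) - 7 ≡ 3. → (16, 3)
8P: (16, 3) + (0, 8). λ = (8 - 3)/(0 - 16) ≡ 5/1 mod 17. 1⁻¹ ≡ 1 (mod 17) since 1·1 = 1 ≡ 1, so λ ≡ 5.
  x = λ² - 16 - 0 = 25 - 16 ≡ 9; y = λ·(16 - 9) - 3 ≡ 15. → (9, 15)
9P: (9, 15) + (0, 8). λ = (8 - 15)/(0 - 9) ≡ 10/8 mod 17. 8⁻¹ ≡ 15 (mod 17) since 8·15 = 120 ≡ 1, so λ ≡ 14.
  x = λ² - 9 - 0 = 196 - 9 ≡ 0; y = λ·(9 - 0) - 15 ≡ 9. → (0, 9)
10P: (0, 9) + (0, 8): same x and y₁ ≡ -y₂, so the sum is the point at infinity.
10P = the point at infinity, so the order is 10.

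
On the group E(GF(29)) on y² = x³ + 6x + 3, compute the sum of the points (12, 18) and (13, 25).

(24, 14)

(12, 18) + (13, 25). λ = (25 - 18)/(13 - 12) ≡ 7/1 mod 29. 1⁻¹ ≡ 1 (mod 29), so λ ≡ 7.
  x = λ² - 12 - 13 = 49 - 25 ≡ 24; y = λ·(12 - 24) - 18 ≡ 14. → (24, 14)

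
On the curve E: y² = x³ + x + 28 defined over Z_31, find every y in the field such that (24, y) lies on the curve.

9, 22

x³ + 1x + 28 = 13876 ≡ 19 (mod 31).
Square roots of 19 mod 31: 9 and 22 (since 9² = 81 ≡ 19).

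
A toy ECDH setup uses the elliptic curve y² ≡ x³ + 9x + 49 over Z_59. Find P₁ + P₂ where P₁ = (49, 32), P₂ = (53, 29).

(49, 32) + (53, 29). λ = (29 - 32)/(53 - 49) ≡ 56/4 mod 59. 4⁻¹ ≡ 15 (mod 59), so λ ≡ 14.
  x = λ² - 49 - 53 = 196 - 102 ≡ 35; y = λ·(49 - 35) - 32 ≡ 46. → (35, 46)

(35, 46)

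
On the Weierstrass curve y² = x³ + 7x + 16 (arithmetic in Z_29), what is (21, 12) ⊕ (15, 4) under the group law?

(27, 9)

(21, 12) + (15, 4). λ = (4 - 12)/(15 - 21) ≡ 21/23 mod 29. 23⁻¹ ≡ 24 (mod 29), so λ ≡ 11.
  x = λ² - 21 - 15 = 121 - 36 ≡ 27; y = λ·(21 - 27) - 12 ≡ 9. → (27, 9)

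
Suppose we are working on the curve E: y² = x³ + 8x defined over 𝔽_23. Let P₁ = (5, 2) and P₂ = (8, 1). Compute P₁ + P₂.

(5, 2) + (8, 1). λ = (1 - 2)/(8 - 5) ≡ 22/3 mod 23. 3⁻¹ ≡ 8 (mod 23), so λ ≡ 15.
  x = λ² - 5 - 8 = 225 - 13 ≡ 5; y = λ·(5 - 5) - 2 ≡ 21. → (5, 21)

(5, 21)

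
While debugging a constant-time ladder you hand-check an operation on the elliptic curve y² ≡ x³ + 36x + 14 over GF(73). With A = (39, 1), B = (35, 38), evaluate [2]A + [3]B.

(58, 48)

First 2A:
Repeated addition: build up to 2A.
2A: tangent at (39, 1): λ = (3·39² + 36)/(2·1) ≡ 0/2. 2⁻¹ ≡ 37 (mod 73) since 2·37 = 74 ≡ 1, so λ ≡ 0·37 ≡ 0.
  x = λ² - 39 - 39 = 0 - 78 ≡ 68; y = λ·(39 - 68) - 1 ≡ 72. → (68, 72)
2A = (68, 72).
Next 3B:
Repeated addition: build up to 3B.
2B: tangent at (35, 38): λ = (3·35² + 36)/(2·38) ≡ 61/3. 3⁻¹ ≡ 49 (mod 73) since 3·49 = 147 ≡ 1, so λ ≡ 61·49 ≡ 69.
  x = λ² - 35 - 35 = 4761 - 70 ≡ 19; y = λ·(35 - 19) - 38 ≡ 44. → (19, 44)
3B: (19, 44) + (35, 38). λ = (38 - 44)/(35 - 19) ≡ 67/16 mod 73. 16⁻¹ ≡ 32 (mod 73), so λ ≡ 27.
  x = λ² - 19 - 35 = 729 - 54 ≡ 18; y = λ·(19 - 18) - 44 ≡ 56. → (18, 56)
3B = (18, 56).
Finally 2A + 3B:
(68, 72) + (18, 56). λ = (56 - 72)/(18 - 68) ≡ 57/23 mod 73. 23⁻¹ ≡ 54 (mod 73), so λ ≡ 12.
  x = λ² - 68 - 18 = 144 - 86 ≡ 58; y = λ·(68 - 58) - 72 ≡ 48. → (58, 48)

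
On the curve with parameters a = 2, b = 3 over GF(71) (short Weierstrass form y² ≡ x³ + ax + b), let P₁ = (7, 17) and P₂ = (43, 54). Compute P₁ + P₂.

(30, 56)

(7, 17) + (43, 54). λ = (54 - 17)/(43 - 7) ≡ 37/36 mod 71. 36⁻¹ ≡ 2 (mod 71), so λ ≡ 3.
  x = λ² - 7 - 43 = 9 - 50 ≡ 30; y = λ·(7 - 30) - 17 ≡ 56. → (30, 56)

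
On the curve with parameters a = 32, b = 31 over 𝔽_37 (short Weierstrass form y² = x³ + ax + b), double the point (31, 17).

tangent at (31, 17): λ = (3·31² + 32)/(2·17) ≡ 29/34. 34⁻¹ ≡ 12 (mod 37) since 34·12 = 408 ≡ 1, so λ ≡ 29·12 ≡ 15.
  x = λ² - 31 - 31 = 225 - 62 ≡ 15; y = λ·(31 - 15) - 17 ≡ 1. → (15, 1)

(15, 1)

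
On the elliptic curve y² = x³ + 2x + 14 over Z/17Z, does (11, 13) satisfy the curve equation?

y² = 13² ≡ 16; x³ + 2x + 14 = 1367 ≡ 7 (mod 17). 16 ≠ 7.

no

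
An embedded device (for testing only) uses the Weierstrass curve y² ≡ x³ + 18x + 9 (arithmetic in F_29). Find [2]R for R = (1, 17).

tangent at (1, 17): λ = (3·1² + 18)/(2·17) ≡ 21/5. 5⁻¹ ≡ 6 (mod 29), so λ ≡ 21·6 ≡ 10.
  x = λ² - 1 - 1 = 100 - 2 ≡ 11; y = λ·(1 - 11) - 17 ≡ 28. → (11, 28)

(11, 28)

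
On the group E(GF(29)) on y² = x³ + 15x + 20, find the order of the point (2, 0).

2P: (2, 0) + (2, 0): same x and y₁ ≡ -y₂, so the sum is ∞.
2P = ∞, so the order is 2.

2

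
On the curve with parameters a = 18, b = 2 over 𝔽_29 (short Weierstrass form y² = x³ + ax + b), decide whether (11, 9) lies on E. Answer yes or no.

y² = 9² ≡ 23; x³ + 18x + 2 = 1531 ≡ 23 (mod 29). 23 = 23.

yes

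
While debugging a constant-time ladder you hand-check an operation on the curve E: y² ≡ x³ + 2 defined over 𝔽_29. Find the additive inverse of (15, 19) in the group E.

(15, 10)

-(15, 19) = (15, -19 mod 29) = (15, 10).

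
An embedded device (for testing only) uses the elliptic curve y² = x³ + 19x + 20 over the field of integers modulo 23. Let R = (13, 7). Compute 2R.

tangent at (13, 7): λ = (3·13² + 19)/(2·7) ≡ 20/14. 14⁻¹ ≡ 5 (mod 23), so λ ≡ 20·5 ≡ 8.
  x = λ² - 13 - 13 = 64 - 26 ≡ 15; y = λ·(13 - 15) - 7 ≡ 0. → (15, 0)

(15, 0)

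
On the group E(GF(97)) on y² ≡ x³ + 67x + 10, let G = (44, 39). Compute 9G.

Double-and-add on 9 = (1001)₂. Start with G = (44, 39) for the leading 1-bit.
double: tangent at (44, 39): λ = (3·44² + 67)/(2·39) ≡ 55/78. 78⁻¹ ≡ 51 (mod 97) since 78·51 = 3978 ≡ 1, so λ ≡ 55·51 ≡ 89.
  x = λ² - 44 - 44 = 7921 - 88 ≡ 73; y = λ·(44 - 73) - 39 ≡ 96. → (73, 96)
double: tangent at (73, 96): λ = (3·73² + 67)/(2·96) ≡ 49/95. 95⁻¹ ≡ 48 (mod 97), so λ ≡ 49·48 ≡ 24.
  x = λ² - 73 - 73 = 576 - 146 ≡ 42; y = λ·(73 - 42) - 96 ≡ 66. → (42, 66)
double: tangent at (42, 66): λ = (3·42² + 67)/(2·66) ≡ 24/35. 35⁻¹ ≡ 61 (mod 97), so λ ≡ 24·61 ≡ 9.
  x = λ² - 42 - 42 = 81 - 84 ≡ 94; y = λ·(42 - 94) - 66 ≡ 48. → (94, 48)
add G: (94, 48) + (44, 39). λ = (39 - 48)/(44 - 94) ≡ 88/47 mod 97. 47⁻¹ ≡ 64 (mod 97) since 47·64 = 3008 ≡ 1, so λ ≡ 6.
  x = λ² - 94 - 44 = 36 - 138 ≡ 92; y = λ·(94 - 92) - 48 ≡ 61. → (92, 61)

(92, 61)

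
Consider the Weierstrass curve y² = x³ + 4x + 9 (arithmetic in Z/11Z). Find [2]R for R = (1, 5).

(3, 9)

tangent at (1, 5): λ = (3·1² + 4)/(2·5) ≡ 7/10. 10⁻¹ ≡ 10 (mod 11), so λ ≡ 7·10 ≡ 4.
  x = λ² - 1 - 1 = 16 - 2 ≡ 3; y = λ·(1 - 3) - 5 ≡ 9. → (3, 9)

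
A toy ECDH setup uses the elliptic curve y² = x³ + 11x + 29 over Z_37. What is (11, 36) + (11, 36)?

tangent at (11, 36): λ = (3·11² + 11)/(2·36) ≡ 4/35. 35⁻¹ ≡ 18 (mod 37), so λ ≡ 4·18 ≡ 35.
  x = λ² - 11 - 11 = 1225 - 22 ≡ 19; y = λ·(11 - 19) - 36 ≡ 17. → (19, 17)

(19, 17)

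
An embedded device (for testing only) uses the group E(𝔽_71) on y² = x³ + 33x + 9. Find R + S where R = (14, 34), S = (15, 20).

(14, 34) + (15, 20). λ = (20 - 34)/(15 - 14) ≡ 57/1 mod 71. 1⁻¹ ≡ 1 (mod 71), so λ ≡ 57.
  x = λ² - 14 - 15 = 3249 - 29 ≡ 25; y = λ·(14 - 25) - 34 ≡ 49. → (25, 49)

(25, 49)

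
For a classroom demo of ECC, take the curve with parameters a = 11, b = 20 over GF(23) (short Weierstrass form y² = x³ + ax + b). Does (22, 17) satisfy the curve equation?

y² = 17² ≡ 13; x³ + 11x + 20 = 10910 ≡ 8 (mod 23). 13 ≠ 8.

no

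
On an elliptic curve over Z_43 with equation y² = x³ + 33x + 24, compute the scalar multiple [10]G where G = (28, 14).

O

Repeated addition: build up to 10G.
2G: tangent at (28, 14): λ = (3·28² + 33)/(2·14) ≡ 20/28. 28⁻¹ ≡ 20 (mod 43) since 28·20 = 560 ≡ 1, so λ ≡ 20·20 ≡ 13.
  x = λ² - 28 - 28 = 169 - 56 ≡ 27; y = λ·(28 - 27) - 14 ≡ 42. → (27, 42)
3G: (27, 42) + (28, 14). λ = (14 - 42)/(28 - 27) ≡ 15/1 mod 43. 1⁻¹ ≡ 1 (mod 43), so λ ≡ 15.
  x = λ² - 27 - 28 = 225 - 55 ≡ 41; y = λ·(27 - 41) - 42 ≡ 6. → (41, 6)
4G: (41, 6) + (28, 14). λ = (14 - 6)/(28 - 41) ≡ 8/30 mod 43. 30⁻¹ ≡ 33 (mod 43), so λ ≡ 6.
  x = λ² - 41 - 28 = 36 - 69 ≡ 10; y = λ·(41 - 10) - 6 ≡ 8. → (10, 8)
5G: (10, 8) + (28, 14). λ = (14 - 8)/(28 - 10) ≡ 6/18 mod 43. 18⁻¹ ≡ 12 (mod 43), so λ ≡ 29.
  x = λ² - 10 - 28 = 841 - 38 ≡ 29; y = λ·(10 - 29) - 8 ≡ 0. → (29, 0)
6G: (29, 0) + (28, 14). λ = (14 - 0)/(28 - 29) ≡ 14/42 mod 43. 42⁻¹ ≡ 42 (mod 43), so λ ≡ 29.
  x = λ² - 29 - 28 = 841 - 57 ≡ 10; y = λ·(29 - 10) - 0 ≡ 35. → (10, 35)
7G: (10, 35) + (28, 14). λ = (14 - 35)/(28 - 10) ≡ 22/18 mod 43. 18⁻¹ ≡ 12 (mod 43) since 18·12 = 216 ≡ 1, so λ ≡ 6.
  x = λ² - 10 - 28 = 36 - 38 ≡ 41; y = λ·(10 - 41) - 35 ≡ 37. → (41, 37)
8G: (41, 37) + (28, 14). λ = (14 - 37)/(28 - 41) ≡ 20/30 mod 43. 30⁻¹ ≡ 33 (mod 43), so λ ≡ 15.
  x = λ² - 41 - 28 = 225 - 69 ≡ 27; y = λ·(41 - 27) - 37 ≡ 1. → (27, 1)
9G: (27, 1) + (28, 14). λ = (14 - 1)/(28 - 27) ≡ 13/1 mod 43. 1⁻¹ ≡ 1 (mod 43), so λ ≡ 13.
  x = λ² - 27 - 28 = 169 - 55 ≡ 28; y = λ·(27 - 28) - 1 ≡ 29. → (28, 29)
10G: (28, 29) + (28, 14): same x and y₁ ≡ -y₂, so the sum is the point at infinity.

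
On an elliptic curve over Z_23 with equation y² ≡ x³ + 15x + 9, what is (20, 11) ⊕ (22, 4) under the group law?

(20, 11) + (22, 4). λ = (4 - 11)/(22 - 20) ≡ 16/2 mod 23. 2⁻¹ ≡ 12 (mod 23) since 2·12 = 24 ≡ 1, so λ ≡ 8.
  x = λ² - 20 - 22 = 64 - 42 ≡ 22; y = λ·(20 - 22) - 11 ≡ 19. → (22, 19)

(22, 19)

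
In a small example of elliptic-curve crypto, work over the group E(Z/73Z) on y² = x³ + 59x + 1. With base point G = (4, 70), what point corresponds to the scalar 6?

Double-and-add on 6 = (110)₂. Start with G = (4, 70) for the leading 1-bit.
double: tangent at (4, 70): λ = (3·4² + 59)/(2·70) ≡ 34/67. 67⁻¹ ≡ 12 (mod 73) since 67·12 = 804 ≡ 1, so λ ≡ 34·12 ≡ 43.
  x = λ² - 4 - 4 = 1849 - 8 ≡ 16; y = λ·(4 - 16) - 70 ≡ 71. → (16, 71)
add G: (16, 71) + (4, 70). λ = (70 - 71)/(4 - 16) ≡ 72/61 mod 73. 61⁻¹ ≡ 6 (mod 73), so λ ≡ 67.
  x = λ² - 16 - 4 = 4489 - 20 ≡ 16; y = λ·(16 - 16) - 71 ≡ 2. → (16, 2)
double: tangent at (16, 2): λ = (3·16² + 59)/(2·2) ≡ 24/4. 4⁻¹ ≡ 55 (mod 73), so λ ≡ 24·55 ≡ 6.
  x = λ² - 16 - 16 = 36 - 32 ≡ 4; y = λ·(16 - 4) - 2 ≡ 70. → (4, 70)

(4, 70)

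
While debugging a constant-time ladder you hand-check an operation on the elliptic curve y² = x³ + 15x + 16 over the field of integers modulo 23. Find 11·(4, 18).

(20, 17)

Write G = (4, 18).
Double-and-add on 11 = (1011)₂. Start with G = (4, 18) for the leading 1-bit.
double: tangent at (4, 18): λ = (3·4² + 15)/(2·18) ≡ 17/13. 13⁻¹ ≡ 16 (mod 23), so λ ≡ 17·16 ≡ 19.
  x = λ² - 4 - 4 = 361 - 8 ≡ 8; y = λ·(4 - 8) - 18 ≡ 21. → (8, 21)
double: tangent at (8, 21): λ = (3·8² + 15)/(2·21) ≡ 0/19. 19⁻¹ ≡ 17 (mod 23), so λ ≡ 0·17 ≡ 0.
  x = λ² - 8 - 8 = 0 - 16 ≡ 7; y = λ·(8 - 7) - 21 ≡ 2. → (7, 2)
add G: (7, 2) + (4, 18). λ = (18 - 2)/(4 - 7) ≡ 16/20 mod 23. 20⁻¹ ≡ 15 (mod 23) since 20·15 = 300 ≡ 1, so λ ≡ 10.
  x = λ² - 7 - 4 = 100 - 11 ≡ 20; y = λ·(7 - 20) - 2 ≡ 6. → (20, 6)
double: tangent at (20, 6): λ = (3·20² + 15)/(2·6) ≡ 19/12. 12⁻¹ ≡ 2 (mod 23), so λ ≡ 19·2 ≡ 15.
  x = λ² - 20 - 20 = 225 - 40 ≡ 1; y = λ·(20 - 1) - 6 ≡ 3. → (1, 3)
add G: (1, 3) + (4, 18). λ = (18 - 3)/(4 - 1) ≡ 15/3 mod 23. 3⁻¹ ≡ 8 (mod 23) since 3·8 = 24 ≡ 1, so λ ≡ 5.
  x = λ² - 1 - 4 = 25 - 5 ≡ 20; y = λ·(1 - 20) - 3 ≡ 17. → (20, 17)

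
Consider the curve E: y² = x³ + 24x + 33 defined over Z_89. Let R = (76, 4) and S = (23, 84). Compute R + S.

(29, 51)

(76, 4) + (23, 84). λ = (84 - 4)/(23 - 76) ≡ 80/36 mod 89. 36⁻¹ ≡ 47 (mod 89), so λ ≡ 22.
  x = λ² - 76 - 23 = 484 - 99 ≡ 29; y = λ·(76 - 29) - 4 ≡ 51. → (29, 51)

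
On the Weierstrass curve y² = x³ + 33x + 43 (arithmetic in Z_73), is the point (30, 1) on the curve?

yes

y² = 1² ≡ 1; x³ + 33x + 43 = 28033 ≡ 1 (mod 73). 1 = 1.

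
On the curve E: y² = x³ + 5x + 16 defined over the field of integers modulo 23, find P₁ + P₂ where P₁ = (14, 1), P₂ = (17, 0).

(14, 1) + (17, 0). λ = (0 - 1)/(17 - 14) ≡ 22/3 mod 23. 3⁻¹ ≡ 8 (mod 23), so λ ≡ 15.
  x = λ² - 14 - 17 = 225 - 31 ≡ 10; y = λ·(14 - 10) - 1 ≡ 13. → (10, 13)

(10, 13)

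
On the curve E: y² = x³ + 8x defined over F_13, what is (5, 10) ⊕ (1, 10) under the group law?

(5, 10) + (1, 10). λ = (10 - 10)/(1 - 5) ≡ 0/9 mod 13. 9⁻¹ ≡ 3 (mod 13), so λ ≡ 0.
  x = λ² - 5 - 1 = 0 - 6 ≡ 7; y = λ·(5 - 7) - 10 ≡ 3. → (7, 3)

(7, 3)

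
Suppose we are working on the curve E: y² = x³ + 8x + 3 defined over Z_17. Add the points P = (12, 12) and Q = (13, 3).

(12, 12) + (13, 3). λ = (3 - 12)/(13 - 12) ≡ 8/1 mod 17. 1⁻¹ ≡ 1 (mod 17) since 1·1 = 1 ≡ 1, so λ ≡ 8.
  x = λ² - 12 - 13 = 64 - 25 ≡ 5; y = λ·(12 - 5) - 12 ≡ 10. → (5, 10)

(5, 10)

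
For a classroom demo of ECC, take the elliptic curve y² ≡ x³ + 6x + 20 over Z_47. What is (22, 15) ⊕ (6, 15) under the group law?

(22, 15) + (6, 15). λ = (15 - 15)/(6 - 22) ≡ 0/31 mod 47. 31⁻¹ ≡ 44 (mod 47), so λ ≡ 0.
  x = λ² - 22 - 6 = 0 - 28 ≡ 19; y = λ·(22 - 19) - 15 ≡ 32. → (19, 32)

(19, 32)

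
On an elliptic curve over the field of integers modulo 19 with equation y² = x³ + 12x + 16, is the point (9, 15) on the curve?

y² = 15² ≡ 16; x³ + 12x + 16 = 853 ≡ 17 (mod 19). 16 ≠ 17.

no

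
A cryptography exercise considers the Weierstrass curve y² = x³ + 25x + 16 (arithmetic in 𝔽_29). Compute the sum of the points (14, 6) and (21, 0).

(14, 6) + (21, 0). λ = (0 - 6)/(21 - 14) ≡ 23/7 mod 29. 7⁻¹ ≡ 25 (mod 29), so λ ≡ 24.
  x = λ² - 14 - 21 = 576 - 35 ≡ 19; y = λ·(14 - 19) - 6 ≡ 19. → (19, 19)

(19, 19)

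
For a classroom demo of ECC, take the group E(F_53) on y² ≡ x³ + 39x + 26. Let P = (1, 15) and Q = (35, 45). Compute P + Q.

(33, 16)

(1, 15) + (35, 45). λ = (45 - 15)/(35 - 1) ≡ 30/34 mod 53. 34⁻¹ ≡ 39 (mod 53), so λ ≡ 4.
  x = λ² - 1 - 35 = 16 - 36 ≡ 33; y = λ·(1 - 33) - 15 ≡ 16. → (33, 16)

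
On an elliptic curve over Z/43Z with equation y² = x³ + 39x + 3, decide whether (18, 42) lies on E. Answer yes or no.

yes

y² = 42² ≡ 1; x³ + 39x + 3 = 6537 ≡ 1 (mod 43). 1 = 1.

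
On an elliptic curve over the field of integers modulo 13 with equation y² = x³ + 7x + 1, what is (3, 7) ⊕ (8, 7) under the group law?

(2, 6)

(3, 7) + (8, 7). λ = (7 - 7)/(8 - 3) ≡ 0/5 mod 13. 5⁻¹ ≡ 8 (mod 13), so λ ≡ 0.
  x = λ² - 3 - 8 = 0 - 11 ≡ 2; y = λ·(3 - 2) - 7 ≡ 6. → (2, 6)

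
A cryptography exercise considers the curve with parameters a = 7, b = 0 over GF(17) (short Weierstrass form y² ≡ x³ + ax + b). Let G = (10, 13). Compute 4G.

(16, 14)

Repeated addition: build up to 4G.
2G: tangent at (10, 13): λ = (3·10² + 7)/(2·13) ≡ 1/9. 9⁻¹ ≡ 2 (mod 17), so λ ≡ 1·2 ≡ 2.
  x = λ² - 10 - 10 = 4 - 20 ≡ 1; y = λ·(10 - 1) - 13 ≡ 5. → (1, 5)
3G: (1, 5) + (10, 13). λ = (13 - 5)/(10 - 1) ≡ 8/9 mod 17. 9⁻¹ ≡ 2 (mod 17) since 9·2 = 18 ≡ 1, so λ ≡ 16.
  x = λ² - 1 - 10 = 256 - 11 ≡ 7; y = λ·(1 - 7) - 5 ≡ 1. → (7, 1)
4G: (7, 1) + (10, 13). λ = (13 - 1)/(10 - 7) ≡ 12/3 mod 17. 3⁻¹ ≡ 6 (mod 17), so λ ≡ 4.
  x = λ² - 7 - 10 = 16 - 17 ≡ 16; y = λ·(7 - 16) - 1 ≡ 14. → (16, 14)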